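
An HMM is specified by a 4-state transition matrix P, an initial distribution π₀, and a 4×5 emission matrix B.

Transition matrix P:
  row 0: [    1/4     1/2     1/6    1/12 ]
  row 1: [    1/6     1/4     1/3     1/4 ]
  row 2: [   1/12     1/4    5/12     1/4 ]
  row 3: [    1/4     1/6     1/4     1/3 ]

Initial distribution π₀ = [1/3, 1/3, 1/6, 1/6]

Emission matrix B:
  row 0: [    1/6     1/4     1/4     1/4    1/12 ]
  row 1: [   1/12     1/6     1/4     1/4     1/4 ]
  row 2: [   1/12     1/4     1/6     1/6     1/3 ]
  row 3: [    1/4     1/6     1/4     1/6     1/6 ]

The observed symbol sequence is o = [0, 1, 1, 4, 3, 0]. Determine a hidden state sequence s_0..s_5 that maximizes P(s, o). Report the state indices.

path = [0, 1, 2, 2, 2, 3]

t=0: δ = [5.556e-02, 2.778e-02, 1.389e-02, 4.167e-02]  (obs o_0=0)
t=1: δ = [3.472e-03, 4.630e-03, 2.604e-03, 2.315e-03]  ψ = [0, 0, 3, 3]  (obs o_1=1)
t=2: δ = [2.170e-04, 2.894e-04, 3.858e-04, 1.929e-04]  ψ = [0, 0, 1, 1]  (obs o_2=1)
t=3: δ = [4.521e-06, 2.713e-05, 5.358e-05, 1.608e-05]  ψ = [0, 0, 2, 2]  (obs o_3=4)
t=4: δ = [1.130e-06, 3.349e-06, 3.721e-06, 2.233e-06]  ψ = [1, 2, 2, 2]  (obs o_4=3)
t=5: δ = [9.303e-08, 7.752e-08, 1.292e-07, 2.326e-07]  ψ = [1, 2, 2, 2]  (obs o_5=0)
backtrack: best end state = 3; path = [0, 1, 2, 2, 2, 3]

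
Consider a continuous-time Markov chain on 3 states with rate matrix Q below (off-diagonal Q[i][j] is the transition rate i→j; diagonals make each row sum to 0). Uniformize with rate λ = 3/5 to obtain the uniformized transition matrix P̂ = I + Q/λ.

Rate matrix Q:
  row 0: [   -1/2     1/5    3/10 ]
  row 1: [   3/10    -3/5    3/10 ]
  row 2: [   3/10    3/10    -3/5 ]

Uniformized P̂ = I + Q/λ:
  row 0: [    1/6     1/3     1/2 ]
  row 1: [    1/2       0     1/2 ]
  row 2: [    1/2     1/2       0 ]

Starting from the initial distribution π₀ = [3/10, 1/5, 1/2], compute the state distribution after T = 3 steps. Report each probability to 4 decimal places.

t=0: π = [0.3000, 0.2000, 0.5000]
t=1: π = [0.4000, 0.3500, 0.2500]
t=2: π = [0.3667, 0.2583, 0.3750]
t=3: π = [0.3778, 0.3097, 0.3125]

π = [0.3778, 0.3097, 0.3125]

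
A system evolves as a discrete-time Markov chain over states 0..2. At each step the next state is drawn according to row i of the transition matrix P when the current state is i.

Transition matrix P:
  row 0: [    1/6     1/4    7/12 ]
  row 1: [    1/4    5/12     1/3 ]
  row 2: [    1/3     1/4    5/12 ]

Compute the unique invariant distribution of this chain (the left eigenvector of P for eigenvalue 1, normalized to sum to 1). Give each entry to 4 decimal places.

Balance equations π_j = Σ_i π_i·P[i][j]:
  π_0 = 1/6·π_0 + 1/4·π_1 + 1/3·π_2
  π_1 = 1/4·π_0 + 5/12·π_1 + 1/4·π_2
  normalize: π_0 + π_1 + π_2 = 1
Solving the linear system gives exactly π = [37/140, 3/10, 61/140].

π = [0.2643, 0.3000, 0.4357]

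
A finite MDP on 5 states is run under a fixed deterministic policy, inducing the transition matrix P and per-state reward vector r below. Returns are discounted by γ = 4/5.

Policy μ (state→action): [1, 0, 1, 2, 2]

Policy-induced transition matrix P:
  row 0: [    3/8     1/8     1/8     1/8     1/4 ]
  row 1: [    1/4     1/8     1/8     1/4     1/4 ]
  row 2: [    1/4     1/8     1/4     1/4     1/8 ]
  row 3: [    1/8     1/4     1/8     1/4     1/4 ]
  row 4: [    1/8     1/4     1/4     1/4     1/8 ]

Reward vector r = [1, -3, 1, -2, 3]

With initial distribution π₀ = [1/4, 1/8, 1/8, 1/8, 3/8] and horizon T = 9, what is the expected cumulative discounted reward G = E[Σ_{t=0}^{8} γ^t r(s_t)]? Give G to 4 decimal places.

t=0: π = [0.2500, 0.1250, 0.1250, 0.1250, 0.3750], E[r] = 0.8750, γ^t·E[r] = 0.875000, running G = 0.875000
t=1: π = [0.2188, 0.1875, 0.1875, 0.2188, 0.1875], E[r] = -0.0313, γ^t·E[r] = -0.025000, running G = 0.850000
t=2: π = [0.2266, 0.1758, 0.1719, 0.2227, 0.2031], E[r] = 0.0352, γ^t·E[r] = 0.022500, running G = 0.872500
t=3: π = [0.2251, 0.1782, 0.1719, 0.2217, 0.2031], E[r] = 0.0283, γ^t·E[r] = 0.014500, running G = 0.887000
t=4: π = [0.2250, 0.1781, 0.1719, 0.2219, 0.2031], E[r] = 0.0283, γ^t·E[r] = 0.011575, running G = 0.898575
t=5: π = [0.2250, 0.1781, 0.1719, 0.2219, 0.2031], E[r] = 0.0281, γ^t·E[r] = 0.009223, running G = 0.907798
t=6: π = [0.2250, 0.1781, 0.1719, 0.2219, 0.2031], E[r] = 0.0281, γ^t·E[r] = 0.007374, running G = 0.915172
t=7: π = [0.2250, 0.1781, 0.1719, 0.2219, 0.2031], E[r] = 0.0281, γ^t·E[r] = 0.005898, running G = 0.921070
t=8: π = [0.2250, 0.1781, 0.1719, 0.2219, 0.2031], E[r] = 0.0281, γ^t·E[r] = 0.004719, running G = 0.925789

G = 0.9258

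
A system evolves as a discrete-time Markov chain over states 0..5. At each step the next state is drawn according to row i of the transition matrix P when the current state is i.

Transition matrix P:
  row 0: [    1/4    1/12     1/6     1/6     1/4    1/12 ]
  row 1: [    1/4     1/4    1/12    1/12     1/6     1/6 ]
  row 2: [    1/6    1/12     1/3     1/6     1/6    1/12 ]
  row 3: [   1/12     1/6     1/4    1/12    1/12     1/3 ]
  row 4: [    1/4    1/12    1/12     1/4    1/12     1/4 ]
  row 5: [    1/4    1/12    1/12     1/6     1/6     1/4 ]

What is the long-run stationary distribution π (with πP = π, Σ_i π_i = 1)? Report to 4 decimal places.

Balance equations π_j = Σ_i π_i·P[i][j]:
  π_0 = 1/4·π_0 + 1/4·π_1 + 1/6·π_2 + 1/12·π_3 + 1/4·π_4 + 1/4·π_5
  π_1 = 1/12·π_0 + 1/4·π_1 + 1/12·π_2 + 1/6·π_3 + 1/12·π_4 + 1/12·π_5
  π_2 = 1/6·π_0 + 1/12·π_1 + 1/3·π_2 + 1/4·π_3 + 1/12·π_4 + 1/12·π_5
  π_3 = 1/6·π_0 + 1/12·π_1 + 1/6·π_2 + 1/12·π_3 + 1/4·π_4 + 1/6·π_5
  π_4 = 1/4·π_0 + 1/6·π_1 + 1/6·π_2 + 1/12·π_3 + 1/12·π_4 + 1/6·π_5
  normalize: π_0 + π_1 + π_2 + π_3 + π_4 + π_5 = 1
Solving the linear system gives exactly π = [39198/186917, 21628/186917, 31649/186917, 29363/186917, 29513/186917, 35566/186917].

π = [0.2097, 0.1157, 0.1693, 0.1571, 0.1579, 0.1903]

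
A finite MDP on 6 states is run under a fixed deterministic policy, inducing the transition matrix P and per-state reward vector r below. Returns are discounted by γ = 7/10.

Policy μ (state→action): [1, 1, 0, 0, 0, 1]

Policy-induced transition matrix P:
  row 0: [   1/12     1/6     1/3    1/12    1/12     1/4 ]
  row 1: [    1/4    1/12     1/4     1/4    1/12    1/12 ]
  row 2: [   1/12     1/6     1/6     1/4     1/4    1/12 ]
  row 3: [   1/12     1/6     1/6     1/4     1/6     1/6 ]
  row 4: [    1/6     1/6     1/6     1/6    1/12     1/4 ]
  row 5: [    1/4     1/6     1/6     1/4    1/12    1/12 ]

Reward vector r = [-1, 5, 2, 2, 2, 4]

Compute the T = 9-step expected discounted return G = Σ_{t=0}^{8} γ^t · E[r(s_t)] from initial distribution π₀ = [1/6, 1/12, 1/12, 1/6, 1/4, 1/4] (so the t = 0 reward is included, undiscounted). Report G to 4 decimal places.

t=0: π = [0.1667, 0.0833, 0.0833, 0.1667, 0.2500, 0.2500], E[r] = 2.2500, γ^t·E[r] = 2.250000, running G = 2.250000
t=1: π = [0.1597, 0.1597, 0.2014, 0.2014, 0.1111, 0.1667], E[r] = 2.3333, γ^t·E[r] = 1.633333, running G = 3.883333
t=2: π = [0.1470, 0.1534, 0.2066, 0.2141, 0.1337, 0.1453], E[r] = 2.3096, γ^t·E[r] = 1.131707, running G = 5.015041
t=3: π = [0.1442, 0.1539, 0.2039, 0.2144, 0.1356, 0.1480], E[r] = 2.3248, γ^t·E[r] = 0.797422, running G = 5.812463
t=4: π = [0.1449, 0.1538, 0.2035, 0.2147, 0.1352, 0.1478], E[r] = 2.3224, γ^t·E[r] = 0.557604, running G = 6.370067
t=5: π = [0.1449, 0.1538, 0.2036, 0.2146, 0.1351, 0.1479], E[r] = 2.3227, γ^t·E[r] = 0.390380, running G = 6.760446
t=6: π = [0.1449, 0.1538, 0.2036, 0.2146, 0.1352, 0.1479], E[r] = 2.3226, γ^t·E[r] = 0.273257, running G = 7.033703
t=7: π = [0.1449, 0.1538, 0.2036, 0.2146, 0.1352, 0.1479], E[r] = 2.3227, γ^t·E[r] = 0.191281, running G = 7.224984
t=8: π = [0.1449, 0.1538, 0.2036, 0.2146, 0.1352, 0.1479], E[r] = 2.3227, γ^t·E[r] = 0.133897, running G = 7.358881

G = 7.3589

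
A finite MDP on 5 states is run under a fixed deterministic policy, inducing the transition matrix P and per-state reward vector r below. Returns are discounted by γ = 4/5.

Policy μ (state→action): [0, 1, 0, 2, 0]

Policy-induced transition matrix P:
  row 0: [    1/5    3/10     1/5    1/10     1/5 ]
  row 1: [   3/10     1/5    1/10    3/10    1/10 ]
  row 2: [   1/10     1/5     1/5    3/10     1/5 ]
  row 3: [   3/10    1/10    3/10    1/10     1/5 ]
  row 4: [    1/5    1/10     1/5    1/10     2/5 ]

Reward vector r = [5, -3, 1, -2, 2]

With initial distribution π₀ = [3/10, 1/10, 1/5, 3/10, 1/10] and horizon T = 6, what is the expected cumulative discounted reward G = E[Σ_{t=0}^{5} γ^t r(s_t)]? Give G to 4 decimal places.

G = 3.2326

t=0: π = [0.3000, 0.1000, 0.2000, 0.3000, 0.1000], E[r] = 1.0000, γ^t·E[r] = 1.000000, running G = 1.000000
t=1: π = [0.2200, 0.1900, 0.2200, 0.1600, 0.2100], E[r] = 0.8500, γ^t·E[r] = 0.680000, running G = 1.680000
t=2: π = [0.2130, 0.1850, 0.1970, 0.1820, 0.2230], E[r] = 0.7890, γ^t·E[r] = 0.504960, running G = 2.184960
t=3: π = [0.2170, 0.1808, 0.1997, 0.1764, 0.2261], E[r] = 0.8417, γ^t·E[r] = 0.430950, running G = 2.615910
t=4: π = [0.2158, 0.1815, 0.1996, 0.1761, 0.2271], E[r] = 0.8360, γ^t·E[r] = 0.342442, running G = 2.958352
t=5: π = [0.2158, 0.1813, 0.1995, 0.1762, 0.2273], E[r] = 0.8369, γ^t·E[r] = 0.274225, running G = 3.232578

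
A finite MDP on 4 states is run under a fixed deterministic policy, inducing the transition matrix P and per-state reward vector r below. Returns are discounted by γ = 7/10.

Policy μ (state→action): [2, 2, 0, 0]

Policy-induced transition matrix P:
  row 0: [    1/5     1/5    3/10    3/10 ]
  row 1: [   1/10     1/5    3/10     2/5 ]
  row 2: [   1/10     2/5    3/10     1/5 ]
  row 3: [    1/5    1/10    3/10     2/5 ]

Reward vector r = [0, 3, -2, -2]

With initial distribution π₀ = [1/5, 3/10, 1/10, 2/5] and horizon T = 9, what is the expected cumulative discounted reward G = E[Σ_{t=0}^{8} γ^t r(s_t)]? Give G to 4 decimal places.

t=0: π = [0.2000, 0.3000, 0.1000, 0.4000], E[r] = -0.1000, γ^t·E[r] = -0.100000, running G = -0.100000
t=1: π = [0.1600, 0.1800, 0.3000, 0.3600], E[r] = -0.7800, γ^t·E[r] = -0.546000, running G = -0.646000
t=2: π = [0.1520, 0.2240, 0.3000, 0.3240], E[r] = -0.5760, γ^t·E[r] = -0.282240, running G = -0.928240
t=3: π = [0.1476, 0.2276, 0.3000, 0.3248], E[r] = -0.5668, γ^t·E[r] = -0.194412, running G = -1.122652
t=4: π = [0.1472, 0.2275, 0.3000, 0.3252], E[r] = -0.5679, γ^t·E[r] = -0.136358, running G = -1.259010
t=5: π = [0.1472, 0.2275, 0.3000, 0.3253], E[r] = -0.5681, γ^t·E[r] = -0.095485, running G = -1.354495
t=6: π = [0.1473, 0.2275, 0.3000, 0.3253], E[r] = -0.5681, γ^t·E[r] = -0.066840, running G = -1.421335
t=7: π = [0.1473, 0.2275, 0.3000, 0.3253], E[r] = -0.5681, γ^t·E[r] = -0.046788, running G = -1.468123
t=8: π = [0.1473, 0.2275, 0.3000, 0.3253], E[r] = -0.5681, γ^t·E[r] = -0.032752, running G = -1.500875

G = -1.5009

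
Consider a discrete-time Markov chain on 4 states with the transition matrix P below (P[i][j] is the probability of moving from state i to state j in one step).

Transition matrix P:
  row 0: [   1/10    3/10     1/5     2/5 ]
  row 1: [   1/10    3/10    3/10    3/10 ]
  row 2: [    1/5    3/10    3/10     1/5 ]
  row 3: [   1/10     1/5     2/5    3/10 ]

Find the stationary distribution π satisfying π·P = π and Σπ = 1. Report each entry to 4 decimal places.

Balance equations π_j = Σ_i π_i·P[i][j]:
  π_0 = 1/10·π_0 + 1/10·π_1 + 1/5·π_2 + 1/10·π_3
  π_1 = 3/10·π_0 + 3/10·π_1 + 3/10·π_2 + 1/5·π_3
  π_2 = 1/5·π_0 + 3/10·π_1 + 3/10·π_2 + 2/5·π_3
  normalize: π_0 + π_1 + π_2 + π_3 = 1
Solving the linear system gives exactly π = [134/1019, 277/1019, 321/1019, 287/1019].

π = [0.1315, 0.2718, 0.3150, 0.2816]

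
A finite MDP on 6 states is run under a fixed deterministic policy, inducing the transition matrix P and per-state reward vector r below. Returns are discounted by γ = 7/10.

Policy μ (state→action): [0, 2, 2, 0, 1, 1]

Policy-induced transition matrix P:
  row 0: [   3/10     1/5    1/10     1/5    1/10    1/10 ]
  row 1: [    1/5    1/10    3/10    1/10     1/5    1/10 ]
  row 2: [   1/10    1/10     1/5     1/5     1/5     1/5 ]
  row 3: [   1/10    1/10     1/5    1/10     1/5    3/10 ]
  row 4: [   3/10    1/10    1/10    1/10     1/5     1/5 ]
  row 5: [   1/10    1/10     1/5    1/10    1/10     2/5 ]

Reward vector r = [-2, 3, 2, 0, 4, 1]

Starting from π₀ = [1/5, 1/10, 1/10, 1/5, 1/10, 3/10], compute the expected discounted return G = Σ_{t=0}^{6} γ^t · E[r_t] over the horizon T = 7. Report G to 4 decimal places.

t=0: π = [0.2000, 0.1000, 0.1000, 0.2000, 0.1000, 0.3000], E[r] = 0.8000, γ^t·E[r] = 0.800000, running G = 0.800000
t=1: π = [0.1700, 0.1200, 0.1800, 0.1300, 0.1500, 0.2500], E[r] = 1.2300, γ^t·E[r] = 0.861000, running G = 1.661000
t=2: π = [0.1760, 0.1170, 0.1800, 0.1350, 0.1580, 0.2340], E[r] = 1.2250, γ^t·E[r] = 0.600250, running G = 2.261250
t=3: π = [0.1785, 0.1176, 0.1783, 0.1356, 0.1590, 0.2310], E[r] = 1.2194, γ^t·E[r] = 0.418254, running G = 2.679504
t=4: π = [0.1793, 0.1179, 0.1780, 0.1357, 0.1591, 0.2302], E[r] = 1.2174, γ^t·E[r] = 0.292298, running G = 2.971802
t=5: π = [0.1794, 0.1179, 0.1780, 0.1357, 0.1591, 0.2299], E[r] = 1.2169, γ^t·E[r] = 0.204527, running G = 3.176329
t=6: π = [0.1795, 0.1179, 0.1779, 0.1357, 0.1591, 0.2298], E[r] = 1.2168, γ^t·E[r] = 0.143156, running G = 3.319485

G = 3.3195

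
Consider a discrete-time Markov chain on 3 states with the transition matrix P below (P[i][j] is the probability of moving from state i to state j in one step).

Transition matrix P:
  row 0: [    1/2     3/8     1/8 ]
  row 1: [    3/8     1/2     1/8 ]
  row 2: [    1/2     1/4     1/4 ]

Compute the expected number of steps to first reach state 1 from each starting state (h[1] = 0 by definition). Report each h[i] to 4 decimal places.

First-step conditioning: h[1] = 0; for i ≠ 1, h[i] = 1 + Σ_k P[i][k]·h[k].
  h[0] = 1 + 1/2·h[0] + 1/8·h[2]
  h[2] = 1 + 1/2·h[0] + 1/4·h[2]
Solving the 2×2 linear system over states ≠ 1 gives exactly h = [14/5, 0, 16/5] (h[1] = 0 is the target).

h = [2.8000, 0.0000, 3.2000]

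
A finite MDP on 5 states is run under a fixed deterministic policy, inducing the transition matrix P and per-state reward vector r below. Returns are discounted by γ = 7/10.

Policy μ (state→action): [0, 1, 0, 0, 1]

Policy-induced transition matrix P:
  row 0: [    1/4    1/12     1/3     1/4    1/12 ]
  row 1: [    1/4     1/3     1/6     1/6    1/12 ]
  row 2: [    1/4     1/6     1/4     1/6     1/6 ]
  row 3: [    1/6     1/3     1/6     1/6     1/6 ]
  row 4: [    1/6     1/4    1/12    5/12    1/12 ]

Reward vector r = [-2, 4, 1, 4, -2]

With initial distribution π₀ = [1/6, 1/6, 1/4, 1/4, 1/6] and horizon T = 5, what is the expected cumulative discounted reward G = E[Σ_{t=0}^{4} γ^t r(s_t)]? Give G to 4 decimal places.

t=0: π = [0.1667, 0.1667, 0.2500, 0.2500, 0.1667], E[r] = 1.2500, γ^t·E[r] = 1.250000, running G = 1.250000
t=1: π = [0.2153, 0.2361, 0.2014, 0.2222, 0.1250], E[r] = 1.3542, γ^t·E[r] = 0.947917, running G = 2.197917
t=2: π = [0.2211, 0.2355, 0.2089, 0.2159, 0.1186], E[r] = 1.3351, γ^t·E[r] = 0.654184, running G = 2.852101
t=3: π = [0.2221, 0.2334, 0.2110, 0.2147, 0.1187], E[r] = 1.3218, γ^t·E[r] = 0.453363, running G = 3.305464
t=4: π = [0.2222, 0.2327, 0.2114, 0.2149, 0.1188], E[r] = 1.3197, γ^t·E[r] = 0.316862, running G = 3.622326

G = 3.6223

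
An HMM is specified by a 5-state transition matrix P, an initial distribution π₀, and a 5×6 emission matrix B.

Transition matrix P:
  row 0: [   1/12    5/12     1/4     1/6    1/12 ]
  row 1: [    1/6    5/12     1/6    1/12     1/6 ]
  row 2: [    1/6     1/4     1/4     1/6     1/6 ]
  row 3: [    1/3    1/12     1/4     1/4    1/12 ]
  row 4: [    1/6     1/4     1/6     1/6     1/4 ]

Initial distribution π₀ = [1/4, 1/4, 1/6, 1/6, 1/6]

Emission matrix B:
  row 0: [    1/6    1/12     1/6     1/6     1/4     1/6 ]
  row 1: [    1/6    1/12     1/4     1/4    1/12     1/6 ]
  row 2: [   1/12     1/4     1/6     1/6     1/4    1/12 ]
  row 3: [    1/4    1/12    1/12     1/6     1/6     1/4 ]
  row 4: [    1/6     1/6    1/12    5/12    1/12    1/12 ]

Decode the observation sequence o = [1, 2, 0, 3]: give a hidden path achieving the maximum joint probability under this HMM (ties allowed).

t=0: δ = [2.083e-02, 2.083e-02, 4.167e-02, 1.389e-02, 2.778e-02]  (obs o_0=1)
t=1: δ = [1.157e-03, 2.604e-03, 1.736e-03, 5.787e-04, 5.787e-04]  ψ = [2, 2, 2, 2, 2]  (obs o_1=2)
t=2: δ = [7.234e-05, 1.808e-04, 3.617e-05, 7.234e-05, 7.234e-05]  ψ = [1, 1, 1, 2, 1]  (obs o_2=0)
t=3: δ = [5.023e-06, 1.884e-05, 5.023e-06, 3.014e-06, 1.256e-05]  ψ = [1, 1, 1, 3, 1]  (obs o_3=3)
backtrack: best end state = 1; path = [2, 1, 1, 1]

path = [2, 1, 1, 1]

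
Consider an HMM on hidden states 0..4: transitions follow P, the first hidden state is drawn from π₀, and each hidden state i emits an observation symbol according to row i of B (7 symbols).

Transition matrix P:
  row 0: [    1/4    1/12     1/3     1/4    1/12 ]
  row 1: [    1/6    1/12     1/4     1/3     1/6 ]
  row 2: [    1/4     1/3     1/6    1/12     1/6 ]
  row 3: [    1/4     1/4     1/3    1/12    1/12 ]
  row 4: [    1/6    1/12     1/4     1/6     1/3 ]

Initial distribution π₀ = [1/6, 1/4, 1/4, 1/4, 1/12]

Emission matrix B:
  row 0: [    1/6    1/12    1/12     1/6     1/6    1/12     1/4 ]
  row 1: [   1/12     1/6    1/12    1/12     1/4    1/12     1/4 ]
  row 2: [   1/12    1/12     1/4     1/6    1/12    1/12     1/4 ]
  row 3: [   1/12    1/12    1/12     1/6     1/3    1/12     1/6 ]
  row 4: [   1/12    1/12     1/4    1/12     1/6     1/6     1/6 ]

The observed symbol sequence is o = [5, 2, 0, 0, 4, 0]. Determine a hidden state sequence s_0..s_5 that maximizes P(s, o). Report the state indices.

path = [3, 2, 0, 0, 3, 0]

t=0: δ = [1.389e-02, 2.083e-02, 2.083e-02, 2.083e-02, 1.389e-02]  (obs o_0=5)
t=1: δ = [4.340e-04, 5.787e-04, 1.736e-03, 5.787e-04, 1.157e-03]  ψ = [2, 2, 3, 1, 4]  (obs o_1=2)
t=2: δ = [7.234e-05, 4.823e-05, 2.411e-05, 1.608e-05, 3.215e-05]  ψ = [2, 2, 2, 1, 4]  (obs o_2=0)
t=3: δ = [3.014e-06, 6.698e-07, 2.009e-06, 1.507e-06, 8.931e-07]  ψ = [0, 2, 0, 0, 4]  (obs o_3=0)
t=4: δ = [1.256e-07, 1.674e-07, 8.372e-08, 2.512e-07, 5.582e-08]  ψ = [0, 2, 0, 0, 2]  (obs o_4=4)
t=5: δ = [1.047e-08, 5.233e-09, 6.977e-09, 4.651e-09, 2.326e-09]  ψ = [3, 3, 3, 1, 1]  (obs o_5=0)
backtrack: best end state = 0; path = [3, 2, 0, 0, 3, 0]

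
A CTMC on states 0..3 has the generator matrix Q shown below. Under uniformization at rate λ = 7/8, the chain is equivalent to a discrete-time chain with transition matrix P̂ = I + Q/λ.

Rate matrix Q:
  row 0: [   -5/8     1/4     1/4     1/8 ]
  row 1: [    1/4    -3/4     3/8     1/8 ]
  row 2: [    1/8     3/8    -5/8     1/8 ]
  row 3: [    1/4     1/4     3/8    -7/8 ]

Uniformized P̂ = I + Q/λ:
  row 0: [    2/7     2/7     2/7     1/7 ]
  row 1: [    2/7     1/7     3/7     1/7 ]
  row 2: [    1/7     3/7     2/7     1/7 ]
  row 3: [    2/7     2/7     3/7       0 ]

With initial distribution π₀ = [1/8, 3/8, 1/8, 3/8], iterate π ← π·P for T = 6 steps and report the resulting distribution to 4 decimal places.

π = [0.2363, 0.2932, 0.3454, 0.1250]

t=0: π = [0.1250, 0.3750, 0.1250, 0.3750]
t=1: π = [0.2679, 0.2500, 0.3929, 0.0893]
t=2: π = [0.2296, 0.3061, 0.3342, 0.1301]
t=3: π = [0.2380, 0.2897, 0.3480, 0.1243]
t=4: π = [0.2360, 0.2940, 0.3449, 0.1251]
t=5: π = [0.2364, 0.2930, 0.3456, 0.1250]
t=6: π = [0.2363, 0.2932, 0.3454, 0.1250]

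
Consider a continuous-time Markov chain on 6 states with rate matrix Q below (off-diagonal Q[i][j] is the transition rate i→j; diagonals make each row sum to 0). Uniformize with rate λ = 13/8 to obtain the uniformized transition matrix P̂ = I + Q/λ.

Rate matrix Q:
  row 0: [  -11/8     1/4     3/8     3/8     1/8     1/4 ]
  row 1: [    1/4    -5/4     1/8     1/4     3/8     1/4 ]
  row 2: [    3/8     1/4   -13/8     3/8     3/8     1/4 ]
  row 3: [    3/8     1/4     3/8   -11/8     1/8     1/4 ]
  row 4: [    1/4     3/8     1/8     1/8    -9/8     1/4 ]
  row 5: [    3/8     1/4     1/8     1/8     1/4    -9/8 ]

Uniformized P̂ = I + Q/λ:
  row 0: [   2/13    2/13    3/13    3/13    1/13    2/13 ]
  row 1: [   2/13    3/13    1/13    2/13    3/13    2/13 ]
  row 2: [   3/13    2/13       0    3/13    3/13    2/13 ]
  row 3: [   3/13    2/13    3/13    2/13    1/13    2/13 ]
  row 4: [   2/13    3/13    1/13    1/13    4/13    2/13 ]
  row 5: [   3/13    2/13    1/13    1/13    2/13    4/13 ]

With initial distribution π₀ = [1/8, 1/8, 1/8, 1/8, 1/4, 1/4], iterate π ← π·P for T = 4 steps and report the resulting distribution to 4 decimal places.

π = [0.1885, 0.1816, 0.1197, 0.1497, 0.1786, 0.1819]

t=0: π = [0.1250, 0.1250, 0.1250, 0.1250, 0.2500, 0.2500]
t=1: π = [0.1923, 0.1827, 0.1058, 0.1346, 0.1923, 0.1923]
t=2: π = [0.1871, 0.1827, 0.1191, 0.1472, 0.1805, 0.1834]
t=3: π = [0.1884, 0.1818, 0.1192, 0.1494, 0.1791, 0.1821]
t=4: π = [0.1885, 0.1816, 0.1197, 0.1497, 0.1786, 0.1819]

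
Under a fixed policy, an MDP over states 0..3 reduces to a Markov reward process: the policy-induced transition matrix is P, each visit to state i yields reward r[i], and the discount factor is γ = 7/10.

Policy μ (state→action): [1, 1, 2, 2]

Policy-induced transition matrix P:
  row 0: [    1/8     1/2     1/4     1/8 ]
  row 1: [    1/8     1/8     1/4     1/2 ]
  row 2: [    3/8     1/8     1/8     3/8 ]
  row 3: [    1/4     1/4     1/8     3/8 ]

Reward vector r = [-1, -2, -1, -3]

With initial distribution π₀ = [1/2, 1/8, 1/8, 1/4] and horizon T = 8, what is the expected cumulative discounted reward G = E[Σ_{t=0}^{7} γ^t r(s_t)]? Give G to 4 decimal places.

G = -5.7615

t=0: π = [0.5000, 0.1250, 0.1250, 0.2500], E[r] = -1.6250, γ^t·E[r] = -1.625000, running G = -1.625000
t=1: π = [0.1875, 0.3438, 0.2031, 0.2656], E[r] = -1.8750, γ^t·E[r] = -1.312500, running G = -2.937500
t=2: π = [0.2090, 0.2285, 0.1914, 0.3711], E[r] = -1.9707, γ^t·E[r] = -0.965645, running G = -3.903145
t=3: π = [0.2192, 0.2498, 0.1797, 0.3513], E[r] = -1.9524, γ^t·E[r] = -0.669671, running G = -4.572815
t=4: π = [0.2138, 0.2511, 0.1836, 0.3514], E[r] = -1.9539, γ^t·E[r] = -0.469143, running G = -5.041958
t=5: π = [0.2148, 0.2491, 0.1831, 0.3529], E[r] = -1.9550, γ^t·E[r] = -0.328573, running G = -5.370532
t=6: π = [0.2149, 0.2497, 0.1830, 0.3524], E[r] = -1.9545, γ^t·E[r] = -0.229950, running G = -5.600481
t=7: π = [0.2148, 0.2496, 0.1831, 0.3525], E[r] = -1.9546, γ^t·E[r] = -0.160971, running G = -5.761452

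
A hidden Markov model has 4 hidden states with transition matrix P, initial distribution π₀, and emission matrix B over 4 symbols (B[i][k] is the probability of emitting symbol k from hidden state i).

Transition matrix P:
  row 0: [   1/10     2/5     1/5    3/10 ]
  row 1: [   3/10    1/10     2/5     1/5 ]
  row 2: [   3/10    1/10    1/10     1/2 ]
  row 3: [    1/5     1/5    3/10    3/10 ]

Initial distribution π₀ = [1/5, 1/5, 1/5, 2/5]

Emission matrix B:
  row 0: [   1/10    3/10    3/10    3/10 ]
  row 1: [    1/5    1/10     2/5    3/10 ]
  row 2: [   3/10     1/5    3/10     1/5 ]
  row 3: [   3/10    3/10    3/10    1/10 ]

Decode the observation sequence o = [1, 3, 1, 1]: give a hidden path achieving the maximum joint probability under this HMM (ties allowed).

path = [3, 2, 3, 3]

t=0: δ = [6.000e-02, 2.000e-02, 4.000e-02, 1.200e-01]  (obs o_0=1)
t=1: δ = [7.200e-03, 7.200e-03, 7.200e-03, 3.600e-03]  ψ = [3, 0, 3, 3]  (obs o_1=3)
t=2: δ = [6.480e-04, 2.880e-04, 5.760e-04, 1.080e-03]  ψ = [1, 0, 1, 2]  (obs o_2=1)
t=3: δ = [6.480e-05, 2.592e-05, 6.480e-05, 9.720e-05]  ψ = [3, 0, 3, 3]  (obs o_3=1)
backtrack: best end state = 3; path = [3, 2, 3, 3]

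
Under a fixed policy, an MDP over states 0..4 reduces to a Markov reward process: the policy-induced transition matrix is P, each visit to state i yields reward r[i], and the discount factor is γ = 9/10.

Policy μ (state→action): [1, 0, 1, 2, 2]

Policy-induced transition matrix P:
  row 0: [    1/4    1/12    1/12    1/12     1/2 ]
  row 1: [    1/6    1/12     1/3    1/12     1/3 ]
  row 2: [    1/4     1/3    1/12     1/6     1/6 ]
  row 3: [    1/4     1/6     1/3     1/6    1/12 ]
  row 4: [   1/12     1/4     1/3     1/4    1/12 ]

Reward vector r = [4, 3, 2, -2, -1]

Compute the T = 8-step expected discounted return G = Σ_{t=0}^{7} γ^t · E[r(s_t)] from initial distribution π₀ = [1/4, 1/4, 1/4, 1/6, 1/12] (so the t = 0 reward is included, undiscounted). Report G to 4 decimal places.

t=0: π = [0.2500, 0.2500, 0.2500, 0.1667, 0.0833], E[r] = 1.8333, γ^t·E[r] = 1.833333, running G = 1.833333
t=1: π = [0.2153, 0.1736, 0.2083, 0.1319, 0.2708], E[r] = 1.2639, γ^t·E[r] = 1.137500, running G = 2.970833
t=2: π = [0.1904, 0.1916, 0.2274, 0.1568, 0.2338], E[r] = 1.2436, γ^t·E[r] = 1.007344, running G = 3.978177
t=3: π = [0.1951, 0.1922, 0.2289, 0.1543, 0.2295], E[r] = 1.2766, γ^t·E[r] = 0.930621, running G = 4.908798
t=4: π = [0.1957, 0.1917, 0.2273, 0.1535, 0.2317], E[r] = 1.2738, γ^t·E[r] = 0.835758, running G = 5.744556
t=5: π = [0.1954, 0.1916, 0.2276, 0.1537, 0.2317], E[r] = 1.2724, γ^t·E[r] = 0.751319, running G = 6.495875
t=6: π = [0.1954, 0.1917, 0.2276, 0.1537, 0.2316], E[r] = 1.2727, γ^t·E[r] = 0.676376, running G = 7.172251
t=7: π = [0.1954, 0.1916, 0.2276, 0.1537, 0.2316], E[r] = 1.2727, γ^t·E[r] = 0.608750, running G = 7.781002

G = 7.7810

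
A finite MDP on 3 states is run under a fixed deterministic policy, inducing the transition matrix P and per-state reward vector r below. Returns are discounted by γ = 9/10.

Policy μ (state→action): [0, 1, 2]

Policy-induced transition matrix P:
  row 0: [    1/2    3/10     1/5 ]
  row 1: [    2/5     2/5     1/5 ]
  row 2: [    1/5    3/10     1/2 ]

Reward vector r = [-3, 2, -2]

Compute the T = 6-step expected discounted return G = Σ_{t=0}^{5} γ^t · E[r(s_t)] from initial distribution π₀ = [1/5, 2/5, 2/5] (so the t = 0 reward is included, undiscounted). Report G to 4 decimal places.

G = -4.3859

t=0: π = [0.2000, 0.4000, 0.4000], E[r] = -0.6000, γ^t·E[r] = -0.600000, running G = -0.600000
t=1: π = [0.3400, 0.3400, 0.3200], E[r] = -0.9800, γ^t·E[r] = -0.882000, running G = -1.482000
t=2: π = [0.3700, 0.3340, 0.2960], E[r] = -1.0340, γ^t·E[r] = -0.837540, running G = -2.319540
t=3: π = [0.3778, 0.3334, 0.2888], E[r] = -1.0442, γ^t·E[r] = -0.761222, running G = -3.080762
t=4: π = [0.3800, 0.3333, 0.2866], E[r] = -1.0467, γ^t·E[r] = -0.686714, running G = -3.767475
t=5: π = [0.3807, 0.3333, 0.2860], E[r] = -1.0473, γ^t·E[r] = -0.618443, running G = -4.385918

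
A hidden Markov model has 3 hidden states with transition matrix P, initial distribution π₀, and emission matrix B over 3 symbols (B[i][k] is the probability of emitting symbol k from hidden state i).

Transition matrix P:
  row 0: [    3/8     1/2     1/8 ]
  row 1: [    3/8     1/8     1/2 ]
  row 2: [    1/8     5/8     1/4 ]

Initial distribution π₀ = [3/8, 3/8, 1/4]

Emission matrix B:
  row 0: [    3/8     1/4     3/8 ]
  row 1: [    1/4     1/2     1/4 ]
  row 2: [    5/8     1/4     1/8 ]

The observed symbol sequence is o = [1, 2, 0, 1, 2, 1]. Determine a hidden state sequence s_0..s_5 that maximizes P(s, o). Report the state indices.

t=0: δ = [9.375e-02, 1.875e-01, 6.250e-02]  (obs o_0=1)
t=1: δ = [2.637e-02, 1.172e-02, 1.172e-02]  ψ = [1, 0, 1]  (obs o_1=2)
t=2: δ = [3.708e-03, 3.296e-03, 3.662e-03]  ψ = [0, 0, 1]  (obs o_2=0)
t=3: δ = [3.476e-04, 1.144e-03, 4.120e-04]  ψ = [0, 2, 1]  (obs o_3=1)
t=4: δ = [1.609e-04, 6.437e-05, 7.153e-05]  ψ = [1, 2, 1]  (obs o_4=2)
t=5: δ = [1.509e-05, 4.023e-05, 8.047e-06]  ψ = [0, 0, 1]  (obs o_5=1)
backtrack: best end state = 1; path = [0, 1, 2, 1, 0, 1]

path = [0, 1, 2, 1, 0, 1]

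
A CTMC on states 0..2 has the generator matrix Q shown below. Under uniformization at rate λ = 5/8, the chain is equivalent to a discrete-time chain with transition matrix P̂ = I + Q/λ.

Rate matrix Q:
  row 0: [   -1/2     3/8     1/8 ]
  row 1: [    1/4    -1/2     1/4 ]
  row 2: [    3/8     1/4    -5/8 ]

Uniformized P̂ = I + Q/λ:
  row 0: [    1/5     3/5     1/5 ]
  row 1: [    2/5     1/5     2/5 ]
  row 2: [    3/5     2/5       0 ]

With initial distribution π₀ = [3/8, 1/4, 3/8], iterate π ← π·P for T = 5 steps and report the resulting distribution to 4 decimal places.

π = [0.3725, 0.3945, 0.2330]

t=0: π = [0.3750, 0.2500, 0.3750]
t=1: π = [0.4000, 0.4250, 0.1750]
t=2: π = [0.3550, 0.3950, 0.2500]
t=3: π = [0.3790, 0.3920, 0.2290]
t=4: π = [0.3700, 0.3974, 0.2326]
t=5: π = [0.3725, 0.3945, 0.2330]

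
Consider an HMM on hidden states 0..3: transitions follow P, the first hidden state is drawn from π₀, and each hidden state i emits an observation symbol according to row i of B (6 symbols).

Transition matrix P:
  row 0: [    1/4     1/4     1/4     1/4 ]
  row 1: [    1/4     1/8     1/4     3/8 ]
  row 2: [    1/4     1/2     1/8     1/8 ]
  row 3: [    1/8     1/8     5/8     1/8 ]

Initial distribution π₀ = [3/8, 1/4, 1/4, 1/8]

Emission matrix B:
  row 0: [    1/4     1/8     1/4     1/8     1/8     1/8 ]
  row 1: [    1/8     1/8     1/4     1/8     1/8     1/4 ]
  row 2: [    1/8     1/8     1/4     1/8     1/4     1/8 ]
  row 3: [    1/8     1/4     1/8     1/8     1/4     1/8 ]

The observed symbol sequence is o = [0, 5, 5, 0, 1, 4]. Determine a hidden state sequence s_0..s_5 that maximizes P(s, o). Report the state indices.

path = [0, 2, 1, 0, 3, 2]

t=0: δ = [9.375e-02, 3.125e-02, 3.125e-02, 1.562e-02]  (obs o_0=0)
t=1: δ = [2.930e-03, 5.859e-03, 2.930e-03, 2.930e-03]  ψ = [0, 0, 0, 0]  (obs o_1=5)
t=2: δ = [1.831e-04, 3.662e-04, 2.289e-04, 2.747e-04]  ψ = [1, 2, 3, 1]  (obs o_2=5)
t=3: δ = [2.289e-05, 1.431e-05, 2.146e-05, 1.717e-05]  ψ = [1, 2, 3, 1]  (obs o_3=0)
t=4: δ = [7.153e-07, 1.341e-06, 1.341e-06, 1.431e-06]  ψ = [0, 2, 3, 0]  (obs o_4=1)
t=5: δ = [4.191e-08, 8.382e-08, 2.235e-07, 1.257e-07]  ψ = [1, 2, 3, 1]  (obs o_5=4)
backtrack: best end state = 2; path = [0, 2, 1, 0, 3, 2]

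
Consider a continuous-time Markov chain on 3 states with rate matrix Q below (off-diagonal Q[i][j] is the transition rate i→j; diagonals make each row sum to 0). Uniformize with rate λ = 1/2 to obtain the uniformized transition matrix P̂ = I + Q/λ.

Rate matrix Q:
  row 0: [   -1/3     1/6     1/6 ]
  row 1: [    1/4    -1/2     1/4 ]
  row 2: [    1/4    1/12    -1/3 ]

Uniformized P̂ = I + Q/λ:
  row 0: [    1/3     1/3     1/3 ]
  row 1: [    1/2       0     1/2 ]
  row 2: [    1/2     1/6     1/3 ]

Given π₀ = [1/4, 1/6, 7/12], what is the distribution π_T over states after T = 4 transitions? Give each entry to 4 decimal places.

t=0: π = [0.2500, 0.1667, 0.5833]
t=1: π = [0.4583, 0.1806, 0.3611]
t=2: π = [0.4236, 0.2130, 0.3634]
t=3: π = [0.4294, 0.2018, 0.3688]
t=4: π = [0.4284, 0.2046, 0.3670]

π = [0.4284, 0.2046, 0.3670]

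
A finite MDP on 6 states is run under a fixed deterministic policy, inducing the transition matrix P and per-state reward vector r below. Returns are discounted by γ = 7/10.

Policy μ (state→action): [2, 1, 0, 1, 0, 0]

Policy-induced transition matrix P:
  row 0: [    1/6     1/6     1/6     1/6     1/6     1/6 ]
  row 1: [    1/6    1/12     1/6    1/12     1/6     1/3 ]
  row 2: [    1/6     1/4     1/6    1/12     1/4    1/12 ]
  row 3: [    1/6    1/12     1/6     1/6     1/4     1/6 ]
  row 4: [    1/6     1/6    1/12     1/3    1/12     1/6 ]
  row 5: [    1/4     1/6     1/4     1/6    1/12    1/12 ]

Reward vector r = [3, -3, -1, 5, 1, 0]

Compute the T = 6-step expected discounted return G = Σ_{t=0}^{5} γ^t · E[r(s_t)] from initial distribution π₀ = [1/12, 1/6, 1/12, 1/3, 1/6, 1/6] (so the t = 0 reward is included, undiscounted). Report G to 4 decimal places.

t=0: π = [0.0833, 0.1667, 0.0833, 0.3333, 0.1667, 0.1667], E[r] = 1.5000, γ^t·E[r] = 1.500000, running G = 1.500000
t=1: π = [0.1806, 0.1319, 0.1667, 0.1736, 0.1736, 0.1736], E[r] = 1.0208, γ^t·E[r] = 0.714583, running G = 2.214583
t=2: π = [0.1811, 0.1551, 0.1667, 0.1707, 0.1661, 0.1603], E[r] = 0.9311, γ^t·E[r] = 0.456256, running G = 2.670839
t=3: π = [0.1800, 0.1534, 0.1662, 0.1675, 0.1676, 0.1653], E[r] = 0.9189, γ^t·E[r] = 0.315194, running G = 2.986033
t=4: π = [0.1804, 0.1538, 0.1665, 0.1680, 0.1667, 0.1646], E[r] = 0.9201, γ^t·E[r] = 0.220915, running G = 3.206948
t=5: π = [0.1804, 0.1537, 0.1665, 0.1678, 0.1669, 0.1647], E[r] = 0.9193, γ^t·E[r] = 0.154498, running G = 3.361446

G = 3.3614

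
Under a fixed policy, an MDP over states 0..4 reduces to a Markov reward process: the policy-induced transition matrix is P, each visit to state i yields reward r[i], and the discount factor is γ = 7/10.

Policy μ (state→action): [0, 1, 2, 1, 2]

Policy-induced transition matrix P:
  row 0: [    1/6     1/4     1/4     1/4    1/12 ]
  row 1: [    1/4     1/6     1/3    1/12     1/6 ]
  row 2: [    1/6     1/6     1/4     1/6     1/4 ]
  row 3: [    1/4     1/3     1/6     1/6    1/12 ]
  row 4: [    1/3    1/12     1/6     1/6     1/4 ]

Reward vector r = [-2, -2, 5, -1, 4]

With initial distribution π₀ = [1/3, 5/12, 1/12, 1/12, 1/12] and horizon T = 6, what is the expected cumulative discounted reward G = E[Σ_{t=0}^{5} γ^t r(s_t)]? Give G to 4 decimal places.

G = 0.8827

t=0: π = [0.3333, 0.4167, 0.0833, 0.0833, 0.0833], E[r] = -0.8333, γ^t·E[r] = -0.833333, running G = -0.833333
t=1: π = [0.2222, 0.2014, 0.2708, 0.1597, 0.1458], E[r] = 0.9306, γ^t·E[r] = 0.651389, running G = -0.181944
t=2: π = [0.2211, 0.1997, 0.2413, 0.1684, 0.1696], E[r] = 0.8750, γ^t·E[r] = 0.428750, running G = 0.246806
t=3: π = [0.2256, 0.1990, 0.2385, 0.1685, 0.1685], E[r] = 0.8485, γ^t·E[r] = 0.291027, running G = 0.537833
t=4: π = [0.2254, 0.1995, 0.2385, 0.1689, 0.1677], E[r] = 0.8449, γ^t·E[r] = 0.202858, running G = 0.740691
t=5: π = [0.2253, 0.1996, 0.2386, 0.1688, 0.1677], E[r] = 0.8448, γ^t·E[r] = 0.141992, running G = 0.882683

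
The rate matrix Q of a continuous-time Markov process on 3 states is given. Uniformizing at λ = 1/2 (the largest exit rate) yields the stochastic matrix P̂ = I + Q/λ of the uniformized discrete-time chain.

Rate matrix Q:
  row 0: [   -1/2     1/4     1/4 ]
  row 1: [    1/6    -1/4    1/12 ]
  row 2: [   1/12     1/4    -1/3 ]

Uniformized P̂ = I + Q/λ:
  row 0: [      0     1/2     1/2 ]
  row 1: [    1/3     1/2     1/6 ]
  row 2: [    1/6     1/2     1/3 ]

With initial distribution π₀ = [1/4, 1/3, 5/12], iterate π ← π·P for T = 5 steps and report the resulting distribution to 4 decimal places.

t=0: π = [0.2500, 0.3333, 0.4167]
t=1: π = [0.1806, 0.5000, 0.3194]
t=2: π = [0.2199, 0.5000, 0.2801]
t=3: π = [0.2133, 0.5000, 0.2867]
t=4: π = [0.2144, 0.5000, 0.2856]
t=5: π = [0.2143, 0.5000, 0.2857]

π = [0.2143, 0.5000, 0.2857]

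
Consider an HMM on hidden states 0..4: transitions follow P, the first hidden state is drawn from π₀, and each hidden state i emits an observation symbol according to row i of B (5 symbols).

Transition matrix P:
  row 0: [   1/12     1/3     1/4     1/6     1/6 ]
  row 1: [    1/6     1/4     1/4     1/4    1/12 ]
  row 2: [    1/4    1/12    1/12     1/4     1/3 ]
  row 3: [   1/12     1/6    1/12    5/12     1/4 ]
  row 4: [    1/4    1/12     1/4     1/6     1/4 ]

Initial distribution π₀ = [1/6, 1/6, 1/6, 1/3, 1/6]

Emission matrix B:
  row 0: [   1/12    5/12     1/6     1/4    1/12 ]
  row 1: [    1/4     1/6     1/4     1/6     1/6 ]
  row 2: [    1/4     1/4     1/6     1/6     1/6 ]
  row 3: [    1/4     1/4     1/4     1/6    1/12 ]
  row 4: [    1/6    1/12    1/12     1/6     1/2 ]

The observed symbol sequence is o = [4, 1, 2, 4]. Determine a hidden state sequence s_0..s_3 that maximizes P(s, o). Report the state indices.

path = [4, 0, 2, 4]

t=0: δ = [1.389e-02, 2.778e-02, 2.778e-02, 2.778e-02, 8.333e-02]  (obs o_0=4)
t=1: δ = [8.681e-03, 1.157e-03, 5.208e-03, 3.472e-03, 1.736e-03]  ψ = [4, 1, 4, 4, 4]  (obs o_1=1)
t=2: δ = [2.170e-04, 7.234e-04, 3.617e-04, 3.617e-04, 1.447e-04]  ψ = [2, 0, 0, 0, 2]  (obs o_2=2)
t=3: δ = [1.005e-05, 3.014e-05, 3.014e-05, 1.507e-05, 6.028e-05]  ψ = [1, 1, 1, 1, 2]  (obs o_3=4)
backtrack: best end state = 4; path = [4, 0, 2, 4]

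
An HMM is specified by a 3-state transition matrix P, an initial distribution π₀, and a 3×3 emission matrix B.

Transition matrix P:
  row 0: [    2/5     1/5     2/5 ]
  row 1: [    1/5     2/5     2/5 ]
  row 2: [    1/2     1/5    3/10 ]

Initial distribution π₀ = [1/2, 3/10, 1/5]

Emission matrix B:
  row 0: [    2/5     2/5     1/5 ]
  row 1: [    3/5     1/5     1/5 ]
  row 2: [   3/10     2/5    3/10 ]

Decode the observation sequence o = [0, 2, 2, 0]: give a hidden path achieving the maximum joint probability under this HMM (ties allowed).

path = [0, 2, 2, 0]

t=0: δ = [2.000e-01, 1.800e-01, 6.000e-02]  (obs o_0=0)
t=1: δ = [1.600e-02, 1.440e-02, 2.400e-02]  ψ = [0, 1, 0]  (obs o_1=2)
t=2: δ = [2.400e-03, 1.152e-03, 2.160e-03]  ψ = [2, 1, 2]  (obs o_2=2)
t=3: δ = [4.320e-04, 2.880e-04, 2.880e-04]  ψ = [2, 0, 0]  (obs o_3=0)
backtrack: best end state = 0; path = [0, 2, 2, 0]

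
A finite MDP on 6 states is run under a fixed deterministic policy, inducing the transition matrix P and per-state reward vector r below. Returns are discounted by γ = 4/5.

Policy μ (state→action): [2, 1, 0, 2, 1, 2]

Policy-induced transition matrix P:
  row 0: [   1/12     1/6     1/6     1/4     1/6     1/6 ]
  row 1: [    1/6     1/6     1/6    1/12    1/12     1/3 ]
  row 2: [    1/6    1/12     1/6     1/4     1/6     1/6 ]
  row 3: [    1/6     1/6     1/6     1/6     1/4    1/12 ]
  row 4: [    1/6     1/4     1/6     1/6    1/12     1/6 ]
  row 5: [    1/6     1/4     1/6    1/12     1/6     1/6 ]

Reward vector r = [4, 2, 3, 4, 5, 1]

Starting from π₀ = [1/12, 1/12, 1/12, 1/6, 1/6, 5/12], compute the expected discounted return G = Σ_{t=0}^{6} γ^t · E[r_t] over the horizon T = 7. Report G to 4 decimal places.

t=0: π = [0.0833, 0.0833, 0.0833, 0.1667, 0.1667, 0.4167], E[r] = 2.6667, γ^t·E[r] = 2.666667, running G = 2.666667
t=1: π = [0.1597, 0.2083, 0.1667, 0.1389, 0.1597, 0.1667], E[r] = 3.0764, γ^t·E[r] = 2.461111, running G = 5.127778
t=2: π = [0.1534, 0.1800, 0.1667, 0.1626, 0.1476, 0.1898], E[r] = 3.0515, γ^t·E[r] = 1.952963, running G = 7.080741
t=3: π = [0.1539, 0.1809, 0.1667, 0.1625, 0.1529, 0.1831], E[r] = 3.0751, γ^t·E[r] = 1.574469, running G = 8.655210
t=4: π = [0.1538, 0.1808, 0.1667, 0.1630, 0.1524, 0.1833], E[r] = 3.0743, γ^t·E[r] = 1.259253, running G = 9.914463
t=5: π = [0.1538, 0.1807, 0.1667, 0.1630, 0.1525, 0.1832], E[r] = 3.0747, γ^t·E[r] = 1.007516, running G = 10.921978
t=6: π = [0.1538, 0.1808, 0.1667, 0.1630, 0.1525, 0.1832], E[r] = 3.0747, γ^t·E[r] = 0.806013, running G = 11.727991

G = 11.7280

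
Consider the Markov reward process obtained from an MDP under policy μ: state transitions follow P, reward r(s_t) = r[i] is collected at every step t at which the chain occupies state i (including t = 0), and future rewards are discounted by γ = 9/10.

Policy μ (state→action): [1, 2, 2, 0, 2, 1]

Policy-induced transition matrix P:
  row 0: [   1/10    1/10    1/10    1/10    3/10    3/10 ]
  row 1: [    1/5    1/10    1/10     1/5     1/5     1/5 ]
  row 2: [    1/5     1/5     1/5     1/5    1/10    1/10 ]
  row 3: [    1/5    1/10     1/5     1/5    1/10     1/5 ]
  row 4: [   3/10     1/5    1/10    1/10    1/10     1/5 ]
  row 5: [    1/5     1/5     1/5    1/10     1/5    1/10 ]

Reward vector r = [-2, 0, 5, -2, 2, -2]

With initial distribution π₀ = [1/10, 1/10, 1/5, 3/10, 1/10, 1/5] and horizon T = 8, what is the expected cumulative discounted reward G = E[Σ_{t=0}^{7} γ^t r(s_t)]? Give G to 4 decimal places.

t=0: π = [0.1000, 0.1000, 0.2000, 0.3000, 0.1000, 0.2000], E[r] = 0.0000, γ^t·E[r] = 0.000000, running G = 0.000000
t=1: π = [0.2000, 0.1500, 0.1700, 0.1600, 0.1500, 0.1700], E[r] = 0.0900, γ^t·E[r] = 0.081000, running G = 0.081000
t=2: π = [0.1950, 0.1490, 0.1500, 0.1480, 0.1720, 0.1860], E[r] = 0.0360, γ^t·E[r] = 0.029160, running G = 0.110160
t=3: π = [0.1977, 0.1508, 0.1484, 0.1447, 0.1725, 0.1859], E[r] = 0.0304, γ^t·E[r] = 0.022162, running G = 0.132322
t=4: π = [0.1975, 0.1507, 0.1479, 0.1444, 0.1732, 0.1863], E[r] = 0.0295, γ^t·E[r] = 0.019355, running G = 0.151677
t=5: π = [0.1976, 0.1507, 0.1479, 0.1443, 0.1732, 0.1863], E[r] = 0.0293, γ^t·E[r] = 0.017315, running G = 0.168991
t=6: π = [0.1976, 0.1507, 0.1478, 0.1443, 0.1732, 0.1863], E[r] = 0.0293, γ^t·E[r] = 0.015572, running G = 0.184564
t=7: π = [0.1976, 0.1507, 0.1478, 0.1443, 0.1732, 0.1863], E[r] = 0.0293, γ^t·E[r] = 0.014013, running G = 0.198576

G = 0.1986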